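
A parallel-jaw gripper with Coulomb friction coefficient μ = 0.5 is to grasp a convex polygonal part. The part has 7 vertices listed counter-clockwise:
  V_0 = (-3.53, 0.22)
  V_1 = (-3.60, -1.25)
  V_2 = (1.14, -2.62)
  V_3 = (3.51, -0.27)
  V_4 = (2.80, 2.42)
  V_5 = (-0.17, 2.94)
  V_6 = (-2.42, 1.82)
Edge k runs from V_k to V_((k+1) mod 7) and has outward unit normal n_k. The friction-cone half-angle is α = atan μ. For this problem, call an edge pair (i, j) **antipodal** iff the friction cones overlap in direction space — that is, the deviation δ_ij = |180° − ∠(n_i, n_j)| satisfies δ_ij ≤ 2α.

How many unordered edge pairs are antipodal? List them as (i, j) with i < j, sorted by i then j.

count = 7; pairs: (0,2), (0,3), (1,4), (1,5), (2,5), (2,6), (3,6)

α = atan 0.5 = 26.57°;  2α = 53.13°
n_0 = (-0.9989, +0.0476)
n_1 = (-0.2777, -0.9607)
n_2 = (+0.7041, -0.7101)
n_3 = (+0.9669, +0.2552)
n_4 = (+0.1725, +0.9850)
n_5 = (-0.4456, +0.8952)
n_6 = (-0.8216, +0.5700)
  (0,1): δ = 103.39°  ·
  (0,2): δ = 42.52°  ✓
  (0,3): δ = 17.51°  ✓
  (0,4): δ = 82.80°  ·
  (0,5): δ = 119.19°  ·
  (0,6): δ = 147.98°  ·
  (1,2): δ = 119.12°  ·
  (1,3): δ = 59.09°  ·
  (1,4): δ = 6.19°  ✓
  (1,5): δ = 42.58°  ✓
  (1,6): δ = 71.37°  ·
  (2,3): δ = 119.97°  ·
  (2,4): δ = 54.69°  ·
  (2,5): δ = 18.29°  ✓
  (2,6): δ = 10.49°  ✓
  (3,4): δ = 114.72°  ·
  (3,5): δ = 78.32°  ·
  (3,6): δ = 49.54°  ✓
  (4,5): δ = 143.61°  ·
  (4,6): δ = 114.82°  ·
  (5,6): δ = 151.21°  ·
antipodal pairs: 7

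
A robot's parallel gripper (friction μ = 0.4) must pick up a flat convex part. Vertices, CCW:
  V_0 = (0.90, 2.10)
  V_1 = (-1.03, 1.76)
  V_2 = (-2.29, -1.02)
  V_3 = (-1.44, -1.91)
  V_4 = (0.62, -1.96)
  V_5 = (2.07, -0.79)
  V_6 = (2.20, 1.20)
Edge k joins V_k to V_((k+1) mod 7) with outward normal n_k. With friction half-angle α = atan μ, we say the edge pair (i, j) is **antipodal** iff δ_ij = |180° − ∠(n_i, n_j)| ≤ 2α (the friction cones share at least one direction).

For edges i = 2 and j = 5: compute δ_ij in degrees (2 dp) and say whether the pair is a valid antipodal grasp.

α = atan 0.4 = 21.80°;  2α = 43.60°
edge 2: e_2 = (+0.85, -0.89);  n_2 = (-0.7232, -0.6907)
edge 5: e_5 = (+0.13, +1.99);  n_5 = (+0.9979, -0.0652)
∠(n_2, n_5) = 132.58°
δ = |180° − 132.58°| = 47.42°
47.42° > 2α = 43.60°  →  invalid

δ = 47.42°, invalid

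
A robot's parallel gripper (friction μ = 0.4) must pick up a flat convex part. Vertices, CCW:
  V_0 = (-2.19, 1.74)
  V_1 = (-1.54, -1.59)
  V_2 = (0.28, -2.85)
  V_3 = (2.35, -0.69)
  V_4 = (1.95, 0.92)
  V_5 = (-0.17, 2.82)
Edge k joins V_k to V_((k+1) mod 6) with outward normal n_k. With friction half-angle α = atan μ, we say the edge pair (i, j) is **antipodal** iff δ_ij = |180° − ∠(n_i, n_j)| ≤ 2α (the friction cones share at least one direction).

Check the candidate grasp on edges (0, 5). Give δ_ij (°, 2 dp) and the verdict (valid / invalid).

δ = 107.09°, invalid

α = atan 0.4 = 21.80°;  2α = 43.60°
edge 0: e_0 = (+0.65, -3.33);  n_0 = (-0.9815, -0.1916)
edge 5: e_5 = (-2.02, -1.08);  n_5 = (-0.4715, +0.8819)
∠(n_0, n_5) = 72.91°
δ = |180° − 72.91°| = 107.09°
107.09° > 2α = 43.60°  →  invalid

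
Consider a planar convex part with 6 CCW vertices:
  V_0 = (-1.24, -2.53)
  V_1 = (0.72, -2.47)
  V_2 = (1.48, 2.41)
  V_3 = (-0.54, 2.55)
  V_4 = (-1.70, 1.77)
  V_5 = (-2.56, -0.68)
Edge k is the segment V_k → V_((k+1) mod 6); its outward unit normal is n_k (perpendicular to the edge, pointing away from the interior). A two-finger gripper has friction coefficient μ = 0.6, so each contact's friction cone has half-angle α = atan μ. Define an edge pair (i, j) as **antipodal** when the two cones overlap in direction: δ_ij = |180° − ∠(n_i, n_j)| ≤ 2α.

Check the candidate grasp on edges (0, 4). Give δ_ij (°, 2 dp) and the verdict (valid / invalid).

α = atan 0.6 = 30.96°;  2α = 61.93°
edge 0: e_0 = (+1.96, +0.06);  n_0 = (+0.0306, -0.9995)
edge 4: e_4 = (-0.86, -2.45);  n_4 = (-0.9436, +0.3312)
∠(n_0, n_4) = 111.10°
δ = |180° − 111.10°| = 68.90°
68.90° > 2α = 61.93°  →  invalid

δ = 68.90°, invalid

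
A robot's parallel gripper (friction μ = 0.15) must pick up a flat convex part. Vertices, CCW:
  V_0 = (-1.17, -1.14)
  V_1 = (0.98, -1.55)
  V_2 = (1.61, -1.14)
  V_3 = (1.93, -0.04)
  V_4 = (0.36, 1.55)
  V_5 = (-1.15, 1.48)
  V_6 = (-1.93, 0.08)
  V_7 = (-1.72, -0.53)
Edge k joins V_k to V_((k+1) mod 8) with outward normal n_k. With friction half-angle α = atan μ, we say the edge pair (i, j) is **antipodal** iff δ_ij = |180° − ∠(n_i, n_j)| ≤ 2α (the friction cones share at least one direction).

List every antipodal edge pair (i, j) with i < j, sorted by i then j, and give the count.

count = 3; pairs: (0,4), (2,5), (3,7)

α = atan 0.15 = 8.53°;  2α = 17.06°
n_0 = (-0.1873, -0.9823)
n_1 = (+0.5455, -0.8381)
n_2 = (+0.9602, -0.2793)
n_3 = (+0.7116, +0.7026)
n_4 = (-0.0463, +0.9989)
n_5 = (-0.8736, +0.4867)
n_6 = (-0.9455, -0.3255)
n_7 = (-0.7427, -0.6696)
  (0,1): δ = 136.15°  ·
  (0,2): δ = 95.42°  ·
  (0,3): δ = 34.57°  ·
  (0,4): δ = 13.45°  ✓
  (0,5): δ = 71.67°  ·
  (0,6): δ = 119.79°  ·
  (0,7): δ = 142.84°  ·
  (1,2): δ = 139.28°  ·
  (1,3): δ = 78.42°  ·
  (1,4): δ = 30.40°  ·
  (1,5): δ = 27.82°  ·
  (1,6): δ = 75.94°  ·
  (1,7): δ = 98.98°  ·
  (2,3): δ = 119.14°  ·
  (2,4): δ = 71.13°  ·
  (2,5): δ = 12.90°  ✓
  (2,6): δ = 35.22°  ·
  (2,7): δ = 58.26°  ·
  (3,4): δ = 131.98°  ·
  (3,5): δ = 73.76°  ·
  (3,6): δ = 25.64°  ·
  (3,7): δ = 2.60°  ✓
  (4,5): δ = 121.78°  ·
  (4,6): δ = 73.66°  ·
  (4,7): δ = 50.62°  ·
  (5,6): δ = 131.88°  ·
  (5,7): δ = 108.84°  ·
  (6,7): δ = 156.96°  ·
antipodal pairs: 3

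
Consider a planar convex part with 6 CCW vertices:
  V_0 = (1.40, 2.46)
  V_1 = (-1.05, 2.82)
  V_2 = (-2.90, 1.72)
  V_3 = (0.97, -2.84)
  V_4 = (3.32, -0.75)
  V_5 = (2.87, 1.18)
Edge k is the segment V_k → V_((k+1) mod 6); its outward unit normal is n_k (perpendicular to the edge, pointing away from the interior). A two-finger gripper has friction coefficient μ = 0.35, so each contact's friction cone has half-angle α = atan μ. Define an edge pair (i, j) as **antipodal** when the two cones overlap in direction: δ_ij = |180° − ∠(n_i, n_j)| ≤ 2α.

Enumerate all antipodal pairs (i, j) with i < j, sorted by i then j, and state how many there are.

count = 3; pairs: (1,3), (2,4), (2,5)

α = atan 0.35 = 19.29°;  2α = 38.58°
n_0 = (+0.1454, +0.9894)
n_1 = (-0.5111, +0.8595)
n_2 = (-0.7624, -0.6471)
n_3 = (+0.6646, -0.7472)
n_4 = (+0.9739, +0.2271)
n_5 = (+0.6567, +0.7542)
  (0,1): δ = 140.91°  ·
  (0,2): δ = 41.32°  ·
  (0,3): δ = 50.01°  ·
  (0,4): δ = 111.48°  ·
  (0,5): δ = 147.31°  ·
  (1,2): δ = 80.41°  ·
  (1,3): δ = 10.91°  ✓
  (1,4): δ = 72.39°  ·
  (1,5): δ = 108.22°  ·
  (2,3): δ = 88.67°  ·
  (2,4): δ = 27.20°  ✓
  (2,5): δ = 8.63°  ✓
  (3,4): δ = 118.52°  ·
  (3,5): δ = 82.70°  ·
  (4,5): δ = 144.17°  ·
antipodal pairs: 3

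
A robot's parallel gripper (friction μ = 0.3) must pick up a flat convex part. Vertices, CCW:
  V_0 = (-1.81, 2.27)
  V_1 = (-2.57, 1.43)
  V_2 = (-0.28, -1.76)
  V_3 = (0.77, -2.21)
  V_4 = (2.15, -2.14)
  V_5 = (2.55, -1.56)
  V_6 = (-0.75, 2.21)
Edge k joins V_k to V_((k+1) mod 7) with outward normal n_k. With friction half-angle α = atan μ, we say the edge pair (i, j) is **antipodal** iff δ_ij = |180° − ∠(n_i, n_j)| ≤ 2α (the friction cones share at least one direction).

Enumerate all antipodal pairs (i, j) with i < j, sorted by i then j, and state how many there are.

α = atan 0.3 = 16.70°;  2α = 33.40°
n_0 = (-0.7415, +0.6709)
n_1 = (-0.8124, -0.5832)
n_2 = (-0.3939, -0.9191)
n_3 = (+0.0507, -0.9987)
n_4 = (+0.8232, -0.5677)
n_5 = (+0.7525, +0.6586)
n_6 = (+0.0565, +0.9984)
  (0,1): δ = 102.19°  ·
  (0,2): δ = 71.06°  ·
  (0,3): δ = 44.96°  ·
  (0,4): δ = 7.55°  ✓
  (0,5): δ = 83.33°  ·
  (0,6): δ = 128.90°  ·
  (1,2): δ = 148.87°  ·
  (1,3): δ = 122.77°  ·
  (1,4): δ = 70.27°  ·
  (1,5): δ = 5.52°  ✓
  (1,6): δ = 51.09°  ·
  (2,3): δ = 153.90°  ·
  (2,4): δ = 101.39°  ·
  (2,5): δ = 25.60°  ✓
  (2,6): δ = 19.96°  ✓
  (3,4): δ = 127.50°  ·
  (3,5): δ = 51.71°  ·
  (3,6): δ = 6.14°  ✓
  (4,5): δ = 104.21°  ·
  (4,6): δ = 58.65°  ·
  (5,6): δ = 134.44°  ·
antipodal pairs: 5

count = 5; pairs: (0,4), (1,5), (2,5), (2,6), (3,6)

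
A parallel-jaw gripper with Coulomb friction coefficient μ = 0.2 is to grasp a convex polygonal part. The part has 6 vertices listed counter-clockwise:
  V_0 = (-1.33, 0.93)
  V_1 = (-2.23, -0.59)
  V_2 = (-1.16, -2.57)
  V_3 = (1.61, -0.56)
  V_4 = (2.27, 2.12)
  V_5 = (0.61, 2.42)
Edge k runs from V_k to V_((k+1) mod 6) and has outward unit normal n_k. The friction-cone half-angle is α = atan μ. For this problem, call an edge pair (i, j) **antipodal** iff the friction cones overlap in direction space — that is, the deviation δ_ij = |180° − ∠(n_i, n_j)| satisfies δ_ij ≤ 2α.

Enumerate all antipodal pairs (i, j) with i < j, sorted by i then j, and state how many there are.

count = 2; pairs: (0,3), (2,5)

α = atan 0.2 = 11.31°;  2α = 22.62°
n_0 = (-0.8605, +0.5095)
n_1 = (-0.8798, -0.4754)
n_2 = (+0.5873, -0.8094)
n_3 = (+0.9710, -0.2391)
n_4 = (+0.1778, +0.9841)
n_5 = (-0.6091, +0.7931)
  (0,1): δ = 120.98°  ·
  (0,2): δ = 23.40°  ·
  (0,3): δ = 16.80°  ✓
  (0,4): δ = 110.39°  ·
  (0,5): δ = 158.16°  ·
  (1,2): δ = 82.42°  ·
  (1,3): δ = 42.22°  ·
  (1,4): δ = 51.37°  ·
  (1,5): δ = 99.14°  ·
  (2,3): δ = 139.80°  ·
  (2,4): δ = 46.21°  ·
  (2,5): δ = 1.56°  ✓
  (3,4): δ = 86.41°  ·
  (3,5): δ = 38.64°  ·
  (4,5): δ = 132.23°  ·
antipodal pairs: 2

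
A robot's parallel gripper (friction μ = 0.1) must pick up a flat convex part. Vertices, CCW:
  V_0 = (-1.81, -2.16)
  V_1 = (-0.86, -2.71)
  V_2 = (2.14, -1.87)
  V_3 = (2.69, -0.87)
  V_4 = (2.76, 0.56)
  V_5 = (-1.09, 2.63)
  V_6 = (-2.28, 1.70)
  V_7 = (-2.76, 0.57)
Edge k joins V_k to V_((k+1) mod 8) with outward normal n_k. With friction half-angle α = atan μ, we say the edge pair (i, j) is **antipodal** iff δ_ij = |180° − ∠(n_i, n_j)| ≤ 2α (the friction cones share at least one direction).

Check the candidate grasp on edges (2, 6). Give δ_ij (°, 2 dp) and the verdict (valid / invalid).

α = atan 0.1 = 5.71°;  2α = 11.42°
edge 2: e_2 = (+0.55, +1.00);  n_2 = (+0.8762, -0.4819)
edge 6: e_6 = (-0.48, -1.13);  n_6 = (-0.9204, +0.3910)
∠(n_2, n_6) = 174.20°
δ = |180° − 174.20°| = 5.80°
5.80° ≤ 2α = 11.42°  →  valid

δ = 5.80°, valid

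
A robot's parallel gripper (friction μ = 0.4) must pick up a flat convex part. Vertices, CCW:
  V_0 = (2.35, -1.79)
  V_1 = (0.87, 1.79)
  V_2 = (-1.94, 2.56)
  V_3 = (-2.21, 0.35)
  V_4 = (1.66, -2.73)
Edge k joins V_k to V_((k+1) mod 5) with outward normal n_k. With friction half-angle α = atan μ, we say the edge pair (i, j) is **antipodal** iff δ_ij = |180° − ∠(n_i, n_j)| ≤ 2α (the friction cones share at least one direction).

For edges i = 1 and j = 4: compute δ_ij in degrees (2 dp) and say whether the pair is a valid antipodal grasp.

δ = 69.04°, invalid

α = atan 0.4 = 21.80°;  2α = 43.60°
edge 1: e_1 = (-2.81, +0.77);  n_1 = (+0.2643, +0.9644)
edge 4: e_4 = (+0.69, +0.94);  n_4 = (+0.8061, -0.5917)
∠(n_1, n_4) = 110.96°
δ = |180° − 110.96°| = 69.04°
69.04° > 2α = 43.60°  →  invalid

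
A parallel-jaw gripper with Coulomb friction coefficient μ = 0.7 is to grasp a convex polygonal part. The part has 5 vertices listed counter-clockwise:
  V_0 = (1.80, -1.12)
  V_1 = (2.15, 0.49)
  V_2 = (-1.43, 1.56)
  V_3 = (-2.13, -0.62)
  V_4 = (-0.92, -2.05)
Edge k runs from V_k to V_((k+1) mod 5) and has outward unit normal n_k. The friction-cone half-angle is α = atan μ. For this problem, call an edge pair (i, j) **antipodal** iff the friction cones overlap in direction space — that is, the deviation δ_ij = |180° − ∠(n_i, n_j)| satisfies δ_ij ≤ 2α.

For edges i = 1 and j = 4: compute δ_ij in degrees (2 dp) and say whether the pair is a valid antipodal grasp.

α = atan 0.7 = 34.99°;  2α = 69.98°
edge 1: e_1 = (-3.58, +1.07);  n_1 = (+0.2864, +0.9581)
edge 4: e_4 = (+2.72, +0.93);  n_4 = (+0.3235, -0.9462)
∠(n_1, n_4) = 144.48°
δ = |180° − 144.48°| = 35.52°
35.52° ≤ 2α = 69.98°  →  valid

δ = 35.52°, valid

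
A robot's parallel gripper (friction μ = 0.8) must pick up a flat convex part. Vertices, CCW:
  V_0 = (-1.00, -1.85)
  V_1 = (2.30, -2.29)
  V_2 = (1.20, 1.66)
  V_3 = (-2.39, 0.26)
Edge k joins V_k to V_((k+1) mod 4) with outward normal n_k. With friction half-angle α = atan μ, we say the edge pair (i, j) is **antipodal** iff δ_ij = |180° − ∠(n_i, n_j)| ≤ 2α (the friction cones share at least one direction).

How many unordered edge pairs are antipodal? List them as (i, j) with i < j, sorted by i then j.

count = 3; pairs: (0,1), (0,2), (1,3)

α = atan 0.8 = 38.66°;  2α = 77.32°
n_0 = (-0.1322, -0.9912)
n_1 = (+0.9633, +0.2683)
n_2 = (-0.3633, +0.9317)
n_3 = (-0.8351, -0.5501)
  (0,1): δ = 66.84°  ✓
  (0,2): δ = 28.90°  ✓
  (0,3): δ = 130.97°  ·
  (1,2): δ = 84.26°  ·
  (1,3): δ = 17.81°  ✓
  (2,3): δ = 77.93°  ·
antipodal pairs: 3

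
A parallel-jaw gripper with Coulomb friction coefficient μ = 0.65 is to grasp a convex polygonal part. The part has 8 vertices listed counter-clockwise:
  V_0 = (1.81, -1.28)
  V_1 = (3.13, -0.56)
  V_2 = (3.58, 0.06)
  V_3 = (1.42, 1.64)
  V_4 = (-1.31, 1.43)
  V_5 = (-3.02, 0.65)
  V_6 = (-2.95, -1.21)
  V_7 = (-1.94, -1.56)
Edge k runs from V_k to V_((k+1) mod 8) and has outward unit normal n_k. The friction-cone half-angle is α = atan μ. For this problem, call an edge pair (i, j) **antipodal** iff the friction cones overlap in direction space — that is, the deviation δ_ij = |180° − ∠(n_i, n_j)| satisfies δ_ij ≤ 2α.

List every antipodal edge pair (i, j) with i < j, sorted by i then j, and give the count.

α = atan 0.65 = 33.02°;  2α = 66.05°
n_0 = (+0.4789, -0.8779)
n_1 = (+0.8093, -0.5874)
n_2 = (+0.5904, +0.8071)
n_3 = (-0.0767, +0.9971)
n_4 = (-0.4150, +0.9098)
n_5 = (-0.9993, -0.0376)
n_6 = (-0.3274, -0.9449)
n_7 = (+0.0745, -0.9972)
  (0,1): δ = 154.58°  ·
  (0,2): δ = 64.80°  ✓
  (0,3): δ = 24.21°  ✓
  (0,4): δ = 4.09°  ✓
  (0,5): δ = 63.54°  ✓
  (0,6): δ = 132.28°  ·
  (0,7): δ = 155.66°  ·
  (1,2): δ = 90.21°  ·
  (1,3): δ = 49.63°  ✓
  (1,4): δ = 29.51°  ✓
  (1,5): δ = 38.13°  ✓
  (1,6): δ = 106.86°  ·
  (1,7): δ = 130.24°  ·
  (2,3): δ = 139.42°  ·
  (2,4): δ = 119.30°  ·
  (2,5): δ = 51.66°  ✓
  (2,6): δ = 17.07°  ✓
  (2,7): δ = 40.45°  ✓
  (3,4): δ = 159.88°  ·
  (3,5): δ = 92.24°  ·
  (3,6): δ = 23.51°  ✓
  (3,7): δ = 0.13°  ✓
  (4,5): δ = 112.36°  ·
  (4,6): δ = 43.63°  ✓
  (4,7): δ = 20.25°  ✓
  (5,6): δ = 111.27°  ·
  (5,7): δ = 87.89°  ·
  (6,7): δ = 156.62°  ·
antipodal pairs: 14

count = 14; pairs: (0,2), (0,3), (0,4), (0,5), (1,3), (1,4), (1,5), (2,5), (2,6), (2,7), (3,6), (3,7), (4,6), (4,7)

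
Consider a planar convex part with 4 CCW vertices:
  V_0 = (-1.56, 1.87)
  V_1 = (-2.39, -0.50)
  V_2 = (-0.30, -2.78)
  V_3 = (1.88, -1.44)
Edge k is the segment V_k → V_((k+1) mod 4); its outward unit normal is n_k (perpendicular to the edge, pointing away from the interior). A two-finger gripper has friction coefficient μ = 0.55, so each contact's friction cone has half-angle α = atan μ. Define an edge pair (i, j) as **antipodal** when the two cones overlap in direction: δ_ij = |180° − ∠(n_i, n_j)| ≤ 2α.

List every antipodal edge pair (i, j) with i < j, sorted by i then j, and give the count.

α = atan 0.55 = 28.81°;  2α = 57.62°
n_0 = (-0.9438, +0.3305)
n_1 = (-0.7372, -0.6757)
n_2 = (+0.5237, -0.8519)
n_3 = (+0.6934, +0.7206)
  (0,1): δ = 118.19°  ·
  (0,2): δ = 39.12°  ✓
  (0,3): δ = 65.40°  ·
  (1,2): δ = 100.93°  ·
  (1,3): δ = 3.59°  ✓
  (2,3): δ = 75.47°  ·
antipodal pairs: 2

count = 2; pairs: (0,2), (1,3)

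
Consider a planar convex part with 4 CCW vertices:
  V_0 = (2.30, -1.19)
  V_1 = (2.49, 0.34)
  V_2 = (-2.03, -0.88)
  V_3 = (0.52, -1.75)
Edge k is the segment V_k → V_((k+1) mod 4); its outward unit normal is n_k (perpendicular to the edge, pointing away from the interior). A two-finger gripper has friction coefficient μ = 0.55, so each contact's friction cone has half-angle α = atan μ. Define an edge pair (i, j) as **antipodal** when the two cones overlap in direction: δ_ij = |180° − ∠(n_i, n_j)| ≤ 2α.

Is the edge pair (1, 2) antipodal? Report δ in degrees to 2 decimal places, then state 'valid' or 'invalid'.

δ = 33.94°, valid

α = atan 0.55 = 28.81°;  2α = 57.62°
edge 1: e_1 = (-4.52, -1.22);  n_1 = (-0.2606, +0.9655)
edge 2: e_2 = (+2.55, -0.87);  n_2 = (-0.3229, -0.9464)
∠(n_1, n_2) = 146.06°
δ = |180° − 146.06°| = 33.94°
33.94° ≤ 2α = 57.62°  →  valid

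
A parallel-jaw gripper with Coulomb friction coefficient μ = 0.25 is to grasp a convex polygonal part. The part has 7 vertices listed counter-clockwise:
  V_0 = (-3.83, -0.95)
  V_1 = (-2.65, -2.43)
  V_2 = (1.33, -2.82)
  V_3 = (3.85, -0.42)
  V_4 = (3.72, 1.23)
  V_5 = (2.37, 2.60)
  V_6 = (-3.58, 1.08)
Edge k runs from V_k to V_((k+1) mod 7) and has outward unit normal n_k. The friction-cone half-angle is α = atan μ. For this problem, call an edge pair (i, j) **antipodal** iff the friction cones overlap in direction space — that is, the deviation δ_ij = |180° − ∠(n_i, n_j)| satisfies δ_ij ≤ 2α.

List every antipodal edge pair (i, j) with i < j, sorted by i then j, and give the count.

α = atan 0.25 = 14.04°;  2α = 28.07°
n_0 = (-0.7819, -0.6234)
n_1 = (-0.0975, -0.9952)
n_2 = (+0.6897, -0.7241)
n_3 = (+0.9969, +0.0785)
n_4 = (+0.7123, +0.7019)
n_5 = (-0.2475, +0.9689)
n_6 = (-0.9925, +0.1222)
  (0,1): δ = 134.16°  ·
  (0,2): δ = 84.96°  ·
  (0,3): δ = 34.06°  ·
  (0,4): δ = 6.01°  ✓
  (0,5): δ = 65.77°  ·
  (0,6): δ = 134.41°  ·
  (1,2): δ = 130.80°  ·
  (1,3): δ = 79.90°  ·
  (1,4): δ = 39.82°  ·
  (1,5): δ = 19.93°  ✓
  (1,6): δ = 88.58°  ·
  (2,3): δ = 129.10°  ·
  (2,4): δ = 89.02°  ·
  (2,5): δ = 29.27°  ·
  (2,6): δ = 39.38°  ·
  (3,4): δ = 139.93°  ·
  (3,5): δ = 80.17°  ·
  (3,6): δ = 11.53°  ✓
  (4,5): δ = 120.25°  ·
  (4,6): δ = 51.60°  ·
  (5,6): δ = 111.35°  ·
antipodal pairs: 3

count = 3; pairs: (0,4), (1,5), (3,6)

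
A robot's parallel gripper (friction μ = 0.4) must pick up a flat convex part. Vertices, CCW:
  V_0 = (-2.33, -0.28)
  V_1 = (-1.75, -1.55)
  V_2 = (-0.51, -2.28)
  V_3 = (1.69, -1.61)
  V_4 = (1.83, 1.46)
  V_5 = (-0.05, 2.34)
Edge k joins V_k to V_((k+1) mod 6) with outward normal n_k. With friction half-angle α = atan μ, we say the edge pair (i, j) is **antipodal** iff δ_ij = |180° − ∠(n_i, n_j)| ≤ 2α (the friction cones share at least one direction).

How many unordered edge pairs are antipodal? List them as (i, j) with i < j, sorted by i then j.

count = 6; pairs: (0,3), (0,4), (1,4), (2,4), (2,5), (3,5)

α = atan 0.4 = 21.80°;  2α = 43.60°
n_0 = (-0.9096, -0.4154)
n_1 = (-0.5073, -0.8618)
n_2 = (+0.2913, -0.9566)
n_3 = (+0.9990, -0.0456)
n_4 = (+0.4239, +0.9057)
n_5 = (-0.7544, +0.6565)
  (0,1): δ = 145.03°  ·
  (0,2): δ = 97.61°  ·
  (0,3): δ = 27.16°  ✓
  (0,4): δ = 40.37°  ✓
  (0,5): δ = 114.42°  ·
  (1,2): δ = 132.58°  ·
  (1,3): δ = 62.13°  ·
  (1,4): δ = 5.40°  ✓
  (1,5): δ = 79.45°  ·
  (2,3): δ = 109.55°  ·
  (2,4): δ = 42.02°  ✓
  (2,5): δ = 32.03°  ✓
  (3,4): δ = 112.47°  ·
  (3,5): δ = 38.42°  ✓
  (4,5): δ = 105.95°  ·
antipodal pairs: 6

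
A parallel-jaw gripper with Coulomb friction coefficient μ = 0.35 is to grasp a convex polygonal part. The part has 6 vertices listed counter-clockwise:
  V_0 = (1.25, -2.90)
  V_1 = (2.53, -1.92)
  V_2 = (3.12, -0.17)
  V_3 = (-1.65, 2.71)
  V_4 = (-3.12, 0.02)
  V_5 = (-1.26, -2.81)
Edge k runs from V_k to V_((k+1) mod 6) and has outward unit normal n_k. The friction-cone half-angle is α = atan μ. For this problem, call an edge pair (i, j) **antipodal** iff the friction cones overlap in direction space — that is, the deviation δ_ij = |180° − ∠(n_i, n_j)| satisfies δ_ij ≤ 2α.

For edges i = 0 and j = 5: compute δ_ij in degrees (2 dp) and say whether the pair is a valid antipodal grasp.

δ = 140.51°, invalid

α = atan 0.35 = 19.29°;  2α = 38.58°
edge 0: e_0 = (+1.28, +0.98);  n_0 = (+0.6079, -0.7940)
edge 5: e_5 = (+2.51, -0.09);  n_5 = (-0.0358, -0.9994)
∠(n_0, n_5) = 39.49°
δ = |180° − 39.49°| = 140.51°
140.51° > 2α = 38.58°  →  invalid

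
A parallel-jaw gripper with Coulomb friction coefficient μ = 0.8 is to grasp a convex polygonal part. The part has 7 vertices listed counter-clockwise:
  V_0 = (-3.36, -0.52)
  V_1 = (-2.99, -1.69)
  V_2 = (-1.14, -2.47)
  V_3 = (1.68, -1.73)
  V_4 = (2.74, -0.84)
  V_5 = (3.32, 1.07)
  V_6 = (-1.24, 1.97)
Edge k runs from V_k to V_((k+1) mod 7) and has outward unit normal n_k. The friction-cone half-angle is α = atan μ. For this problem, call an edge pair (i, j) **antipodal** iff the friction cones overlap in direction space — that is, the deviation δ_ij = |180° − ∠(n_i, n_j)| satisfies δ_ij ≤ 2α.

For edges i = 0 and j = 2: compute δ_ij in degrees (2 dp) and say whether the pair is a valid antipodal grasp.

δ = 92.85°, invalid

α = atan 0.8 = 38.66°;  2α = 77.32°
edge 0: e_0 = (+0.37, -1.17);  n_0 = (-0.9535, -0.3015)
edge 2: e_2 = (+2.82, +0.74);  n_2 = (+0.2538, -0.9673)
∠(n_0, n_2) = 87.15°
δ = |180° − 87.15°| = 92.85°
92.85° > 2α = 77.32°  →  invalid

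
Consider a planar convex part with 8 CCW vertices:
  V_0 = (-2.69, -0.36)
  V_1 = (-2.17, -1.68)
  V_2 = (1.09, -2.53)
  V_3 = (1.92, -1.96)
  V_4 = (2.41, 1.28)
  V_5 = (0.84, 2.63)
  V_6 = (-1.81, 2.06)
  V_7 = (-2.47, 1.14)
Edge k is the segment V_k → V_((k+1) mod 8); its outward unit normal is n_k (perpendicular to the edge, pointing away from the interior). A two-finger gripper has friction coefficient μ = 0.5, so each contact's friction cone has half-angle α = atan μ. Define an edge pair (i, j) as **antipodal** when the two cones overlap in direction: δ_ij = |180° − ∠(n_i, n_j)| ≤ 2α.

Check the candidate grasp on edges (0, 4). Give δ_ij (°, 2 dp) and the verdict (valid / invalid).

δ = 27.81°, valid

α = atan 0.5 = 26.57°;  2α = 53.13°
edge 0: e_0 = (+0.52, -1.32);  n_0 = (-0.9304, -0.3665)
edge 4: e_4 = (-1.57, +1.35);  n_4 = (+0.6520, +0.7582)
∠(n_0, n_4) = 152.19°
δ = |180° − 152.19°| = 27.81°
27.81° ≤ 2α = 53.13°  →  valid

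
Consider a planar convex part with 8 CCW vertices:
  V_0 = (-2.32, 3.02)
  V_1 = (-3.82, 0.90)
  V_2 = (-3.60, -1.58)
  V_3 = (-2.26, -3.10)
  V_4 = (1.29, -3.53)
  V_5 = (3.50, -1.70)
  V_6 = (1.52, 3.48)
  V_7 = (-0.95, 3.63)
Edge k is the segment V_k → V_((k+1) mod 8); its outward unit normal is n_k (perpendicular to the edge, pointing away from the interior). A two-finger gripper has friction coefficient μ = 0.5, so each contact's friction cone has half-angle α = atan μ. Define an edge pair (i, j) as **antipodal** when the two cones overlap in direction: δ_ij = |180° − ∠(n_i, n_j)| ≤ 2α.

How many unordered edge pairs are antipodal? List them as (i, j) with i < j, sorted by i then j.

α = atan 0.5 = 26.57°;  2α = 53.13°
n_0 = (-0.8163, +0.5776)
n_1 = (-0.9961, -0.0884)
n_2 = (-0.7501, -0.6613)
n_3 = (-0.1202, -0.9927)
n_4 = (+0.6378, -0.7702)
n_5 = (+0.9341, +0.3570)
n_6 = (+0.0606, +0.9982)
n_7 = (-0.4068, +0.9135)
  (0,1): δ = 139.65°  ·
  (0,2): δ = 103.32°  ·
  (0,3): δ = 61.63°  ·
  (0,4): δ = 15.09°  ✓
  (0,5): δ = 56.20°  ·
  (0,6): δ = 121.81°  ·
  (0,7): δ = 149.28°  ·
  (1,2): δ = 143.67°  ·
  (1,3): δ = 101.98°  ·
  (1,4): δ = 55.44°  ·
  (1,5): δ = 15.85°  ✓
  (1,6): δ = 81.46°  ·
  (1,7): δ = 108.93°  ·
  (2,3): δ = 138.31°  ·
  (2,4): δ = 91.77°  ·
  (2,5): δ = 20.48°  ✓
  (2,6): δ = 45.13°  ✓
  (2,7): δ = 72.60°  ·
  (3,4): δ = 133.47°  ·
  (3,5): δ = 62.17°  ·
  (3,6): δ = 3.43°  ✓
  (3,7): δ = 30.91°  ✓
  (4,5): δ = 108.71°  ·
  (4,6): δ = 43.10°  ✓
  (4,7): δ = 15.63°  ✓
  (5,6): δ = 114.39°  ·
  (5,7): δ = 86.92°  ·
  (6,7): δ = 152.52°  ·
antipodal pairs: 8

count = 8; pairs: (0,4), (1,5), (2,5), (2,6), (3,6), (3,7), (4,6), (4,7)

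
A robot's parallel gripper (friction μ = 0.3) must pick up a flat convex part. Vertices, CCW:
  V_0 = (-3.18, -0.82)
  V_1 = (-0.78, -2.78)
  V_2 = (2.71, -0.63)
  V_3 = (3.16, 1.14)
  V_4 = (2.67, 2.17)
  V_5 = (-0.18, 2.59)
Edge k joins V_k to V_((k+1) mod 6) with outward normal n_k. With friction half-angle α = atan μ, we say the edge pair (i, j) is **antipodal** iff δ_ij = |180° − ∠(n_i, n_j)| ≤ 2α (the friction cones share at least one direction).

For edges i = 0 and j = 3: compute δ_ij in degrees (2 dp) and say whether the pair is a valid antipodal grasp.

α = atan 0.3 = 16.70°;  2α = 33.40°
edge 0: e_0 = (+2.40, -1.96);  n_0 = (-0.6325, -0.7745)
edge 3: e_3 = (-0.49, +1.03);  n_3 = (+0.9030, +0.4296)
∠(n_0, n_3) = 154.68°
δ = |180° − 154.68°| = 25.32°
25.32° ≤ 2α = 33.40°  →  valid

δ = 25.32°, valid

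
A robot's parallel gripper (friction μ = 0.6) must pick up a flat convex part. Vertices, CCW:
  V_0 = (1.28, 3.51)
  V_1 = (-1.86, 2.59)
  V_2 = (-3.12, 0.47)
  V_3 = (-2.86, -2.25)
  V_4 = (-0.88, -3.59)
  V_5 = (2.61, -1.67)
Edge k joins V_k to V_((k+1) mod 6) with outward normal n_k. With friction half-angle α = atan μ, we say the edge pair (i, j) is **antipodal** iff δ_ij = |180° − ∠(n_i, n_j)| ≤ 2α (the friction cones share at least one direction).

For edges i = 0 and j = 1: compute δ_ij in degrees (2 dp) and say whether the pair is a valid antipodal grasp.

α = atan 0.6 = 30.96°;  2α = 61.93°
edge 0: e_0 = (-3.14, -0.92);  n_0 = (-0.2812, +0.9597)
edge 1: e_1 = (-1.26, -2.12);  n_1 = (-0.8596, +0.5109)
∠(n_0, n_1) = 42.95°
δ = |180° − 42.95°| = 137.05°
137.05° > 2α = 61.93°  →  invalid

δ = 137.05°, invalid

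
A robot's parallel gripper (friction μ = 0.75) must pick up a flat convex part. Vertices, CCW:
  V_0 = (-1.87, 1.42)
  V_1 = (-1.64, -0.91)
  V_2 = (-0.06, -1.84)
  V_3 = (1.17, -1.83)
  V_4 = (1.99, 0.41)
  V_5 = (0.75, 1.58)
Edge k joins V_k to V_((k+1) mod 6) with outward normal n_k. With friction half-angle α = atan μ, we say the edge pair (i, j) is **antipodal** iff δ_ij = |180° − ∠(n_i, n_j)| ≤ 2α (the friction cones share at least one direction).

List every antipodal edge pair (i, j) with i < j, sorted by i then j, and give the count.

count = 7; pairs: (0,3), (0,4), (1,4), (1,5), (2,4), (2,5), (3,5)

α = atan 0.75 = 36.87°;  2α = 73.74°
n_0 = (-0.9952, -0.0982)
n_1 = (-0.5073, -0.8618)
n_2 = (+0.0081, -1.0000)
n_3 = (+0.9391, -0.3438)
n_4 = (+0.6863, +0.7273)
n_5 = (-0.0610, +0.9981)
  (0,1): δ = 126.12°  ·
  (0,2): δ = 95.17°  ·
  (0,3): δ = 25.74°  ✓
  (0,4): δ = 41.03°  ✓
  (0,5): δ = 87.86°  ·
  (1,2): δ = 149.05°  ·
  (1,3): δ = 79.62°  ·
  (1,4): δ = 12.85°  ✓
  (1,5): δ = 33.98°  ✓
  (2,3): δ = 110.57°  ·
  (2,4): δ = 43.80°  ✓
  (2,5): δ = 3.03°  ✓
  (3,4): δ = 113.23°  ·
  (3,5): δ = 66.40°  ✓
  (4,5): δ = 133.17°  ·
antipodal pairs: 7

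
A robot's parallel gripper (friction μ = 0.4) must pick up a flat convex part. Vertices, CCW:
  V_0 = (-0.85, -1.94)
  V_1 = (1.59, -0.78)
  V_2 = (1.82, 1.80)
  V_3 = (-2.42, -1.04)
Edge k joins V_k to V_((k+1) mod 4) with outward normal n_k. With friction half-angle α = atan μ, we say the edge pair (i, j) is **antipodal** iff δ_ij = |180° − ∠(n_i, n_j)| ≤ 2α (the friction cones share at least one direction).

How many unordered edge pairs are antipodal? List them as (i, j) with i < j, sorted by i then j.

α = atan 0.4 = 21.80°;  2α = 43.60°
n_0 = (+0.4294, -0.9031)
n_1 = (+0.9960, -0.0888)
n_2 = (-0.5565, +0.8308)
n_3 = (-0.4973, -0.8676)
  (0,1): δ = 120.52°  ·
  (0,2): δ = 8.39°  ✓
  (0,3): δ = 124.75°  ·
  (1,2): δ = 51.09°  ·
  (1,3): δ = 65.27°  ·
  (2,3): δ = 63.64°  ·
antipodal pairs: 1

count = 1; pairs: (0,2)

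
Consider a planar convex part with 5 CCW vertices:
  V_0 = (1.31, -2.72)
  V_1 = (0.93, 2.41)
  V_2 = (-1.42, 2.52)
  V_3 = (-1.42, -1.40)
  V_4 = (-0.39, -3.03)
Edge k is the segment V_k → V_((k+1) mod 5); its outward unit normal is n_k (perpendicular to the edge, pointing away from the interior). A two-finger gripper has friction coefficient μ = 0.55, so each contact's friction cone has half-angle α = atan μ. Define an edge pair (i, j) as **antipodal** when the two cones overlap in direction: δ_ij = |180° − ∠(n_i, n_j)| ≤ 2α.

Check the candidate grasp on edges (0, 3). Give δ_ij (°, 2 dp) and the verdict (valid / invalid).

α = atan 0.55 = 28.81°;  2α = 57.62°
edge 0: e_0 = (-0.38, +5.13);  n_0 = (+0.9973, +0.0739)
edge 3: e_3 = (+1.03, -1.63);  n_3 = (-0.8454, -0.5342)
∠(n_0, n_3) = 151.95°
δ = |180° − 151.95°| = 28.05°
28.05° ≤ 2α = 57.62°  →  valid

δ = 28.05°, valid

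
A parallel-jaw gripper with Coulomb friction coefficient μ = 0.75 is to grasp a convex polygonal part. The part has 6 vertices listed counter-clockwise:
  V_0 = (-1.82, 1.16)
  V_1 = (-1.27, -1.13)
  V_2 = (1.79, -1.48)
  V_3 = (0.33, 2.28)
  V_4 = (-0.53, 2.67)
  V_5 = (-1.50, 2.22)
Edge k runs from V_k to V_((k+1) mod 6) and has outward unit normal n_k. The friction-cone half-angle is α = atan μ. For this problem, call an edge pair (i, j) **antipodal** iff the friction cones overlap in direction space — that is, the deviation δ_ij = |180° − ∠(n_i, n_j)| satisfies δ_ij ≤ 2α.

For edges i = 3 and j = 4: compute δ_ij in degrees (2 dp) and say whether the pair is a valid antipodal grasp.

α = atan 0.75 = 36.87°;  2α = 73.74°
edge 3: e_3 = (-0.86, +0.39);  n_3 = (+0.4130, +0.9107)
edge 4: e_4 = (-0.97, -0.45);  n_4 = (-0.4208, +0.9071)
∠(n_3, n_4) = 49.28°
δ = |180° − 49.28°| = 130.72°
130.72° > 2α = 73.74°  →  invalid

δ = 130.72°, invalid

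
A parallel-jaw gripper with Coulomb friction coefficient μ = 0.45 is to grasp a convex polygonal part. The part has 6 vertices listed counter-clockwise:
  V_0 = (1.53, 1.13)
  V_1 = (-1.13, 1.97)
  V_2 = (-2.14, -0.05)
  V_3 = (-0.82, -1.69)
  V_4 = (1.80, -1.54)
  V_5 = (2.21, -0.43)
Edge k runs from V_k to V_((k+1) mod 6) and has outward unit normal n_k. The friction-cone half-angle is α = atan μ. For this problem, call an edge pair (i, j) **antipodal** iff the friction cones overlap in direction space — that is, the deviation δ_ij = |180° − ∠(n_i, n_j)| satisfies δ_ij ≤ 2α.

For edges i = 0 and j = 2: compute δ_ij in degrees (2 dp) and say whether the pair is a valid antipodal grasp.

δ = 33.64°, valid

α = atan 0.45 = 24.23°;  2α = 48.46°
edge 0: e_0 = (-2.66, +0.84);  n_0 = (+0.3011, +0.9536)
edge 2: e_2 = (+1.32, -1.64);  n_2 = (-0.7790, -0.6270)
∠(n_0, n_2) = 146.36°
δ = |180° − 146.36°| = 33.64°
33.64° ≤ 2α = 48.46°  →  valid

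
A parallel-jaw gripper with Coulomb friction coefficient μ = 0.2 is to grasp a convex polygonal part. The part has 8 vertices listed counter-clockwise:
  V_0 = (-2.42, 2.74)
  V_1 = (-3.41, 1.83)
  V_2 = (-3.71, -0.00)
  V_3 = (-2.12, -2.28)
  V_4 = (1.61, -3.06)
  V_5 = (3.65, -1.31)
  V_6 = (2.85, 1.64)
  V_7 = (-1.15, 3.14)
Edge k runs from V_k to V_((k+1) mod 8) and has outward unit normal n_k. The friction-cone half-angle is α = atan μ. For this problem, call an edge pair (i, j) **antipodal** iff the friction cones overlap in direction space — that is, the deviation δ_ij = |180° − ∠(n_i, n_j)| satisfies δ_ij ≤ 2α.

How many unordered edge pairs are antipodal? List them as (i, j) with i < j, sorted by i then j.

count = 3; pairs: (0,4), (2,5), (3,6)

α = atan 0.2 = 11.31°;  2α = 22.62°
n_0 = (-0.6767, +0.7362)
n_1 = (-0.9868, +0.1618)
n_2 = (-0.8202, -0.5720)
n_3 = (-0.2047, -0.9788)
n_4 = (+0.6511, -0.7590)
n_5 = (+0.9651, +0.2617)
n_6 = (+0.3511, +0.9363)
n_7 = (-0.3004, +0.9538)
  (0,1): δ = 141.90°  ·
  (0,2): δ = 97.70°  ·
  (0,3): δ = 54.40°  ·
  (0,4): δ = 1.96°  ✓
  (0,5): δ = 62.58°  ·
  (0,6): δ = 116.85°  ·
  (0,7): δ = 154.89°  ·
  (1,2): δ = 135.80°  ·
  (1,3): δ = 92.50°  ·
  (1,4): δ = 40.07°  ·
  (1,5): δ = 24.48°  ·
  (1,6): δ = 78.75°  ·
  (1,7): δ = 116.79°  ·
  (2,3): δ = 136.70°  ·
  (2,4): δ = 84.27°  ·
  (2,5): δ = 19.72°  ✓
  (2,6): δ = 34.55°  ·
  (2,7): δ = 72.59°  ·
  (3,4): δ = 127.56°  ·
  (3,5): δ = 63.02°  ·
  (3,6): δ = 8.74°  ✓
  (3,7): δ = 29.29°  ·
  (4,5): δ = 115.45°  ·
  (4,6): δ = 61.18°  ·
  (4,7): δ = 23.14°  ·
  (5,6): δ = 125.73°  ·
  (5,7): δ = 87.69°  ·
  (6,7): δ = 141.96°  ·
antipodal pairs: 3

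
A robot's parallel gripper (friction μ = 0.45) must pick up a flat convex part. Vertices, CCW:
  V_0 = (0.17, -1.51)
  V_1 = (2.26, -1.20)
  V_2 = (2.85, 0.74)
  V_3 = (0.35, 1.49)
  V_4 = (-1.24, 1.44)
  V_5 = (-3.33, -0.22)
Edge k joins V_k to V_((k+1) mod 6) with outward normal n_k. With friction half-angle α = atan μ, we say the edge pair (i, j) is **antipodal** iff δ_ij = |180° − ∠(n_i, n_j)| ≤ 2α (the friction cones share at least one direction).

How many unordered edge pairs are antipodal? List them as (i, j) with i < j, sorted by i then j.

count = 6; pairs: (0,2), (0,3), (0,4), (1,4), (2,5), (3,5)

α = atan 0.45 = 24.23°;  2α = 48.46°
n_0 = (+0.1467, -0.9892)
n_1 = (+0.9567, -0.2910)
n_2 = (+0.2873, +0.9578)
n_3 = (-0.0314, +0.9995)
n_4 = (-0.6219, +0.7831)
n_5 = (-0.3458, -0.9383)
  (0,1): δ = 115.35°  ·
  (0,2): δ = 25.14°  ✓
  (0,3): δ = 6.64°  ✓
  (0,4): δ = 30.02°  ✓
  (0,5): δ = 151.33°  ·
  (1,2): δ = 89.78°  ·
  (1,3): δ = 71.28°  ·
  (1,4): δ = 34.63°  ✓
  (1,5): δ = 86.68°  ·
  (2,3): δ = 161.50°  ·
  (2,4): δ = 124.84°  ·
  (2,5): δ = 3.53°  ✓
  (3,4): δ = 143.34°  ·
  (3,5): δ = 22.03°  ✓
  (4,5): δ = 58.69°  ·
antipodal pairs: 6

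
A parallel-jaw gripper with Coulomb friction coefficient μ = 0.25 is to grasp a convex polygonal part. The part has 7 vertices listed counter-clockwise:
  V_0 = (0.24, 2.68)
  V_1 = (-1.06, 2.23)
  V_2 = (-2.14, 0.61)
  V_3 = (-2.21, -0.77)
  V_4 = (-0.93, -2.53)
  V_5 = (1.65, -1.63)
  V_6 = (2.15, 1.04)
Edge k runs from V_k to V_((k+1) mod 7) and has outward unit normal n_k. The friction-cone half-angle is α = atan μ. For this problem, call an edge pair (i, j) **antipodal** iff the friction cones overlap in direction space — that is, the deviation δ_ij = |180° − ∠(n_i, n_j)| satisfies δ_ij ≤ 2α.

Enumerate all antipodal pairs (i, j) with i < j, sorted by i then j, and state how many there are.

α = atan 0.25 = 14.04°;  2α = 28.07°
n_0 = (-0.3271, +0.9450)
n_1 = (-0.8321, +0.5547)
n_2 = (-0.9987, +0.0507)
n_3 = (-0.8087, -0.5882)
n_4 = (+0.3294, -0.9442)
n_5 = (+0.9829, -0.1841)
n_6 = (+0.6514, +0.7587)
  (0,1): δ = 142.78°  ·
  (0,2): δ = 112.00°  ·
  (0,3): δ = 73.07°  ·
  (0,4): δ = 0.14°  ✓
  (0,5): δ = 60.30°  ·
  (0,6): δ = 120.26°  ·
  (1,2): δ = 149.21°  ·
  (1,3): δ = 110.28°  ·
  (1,4): δ = 37.08°  ·
  (1,5): δ = 23.08°  ✓
  (1,6): δ = 83.04°  ·
  (2,3): δ = 141.07°  ·
  (2,4): δ = 67.87°  ·
  (2,5): δ = 7.70°  ✓
  (2,6): δ = 52.25°  ·
  (3,4): δ = 106.80°  ·
  (3,5): δ = 46.63°  ·
  (3,6): δ = 13.32°  ✓
  (4,5): δ = 119.84°  ·
  (4,6): δ = 59.88°  ·
  (5,6): δ = 120.04°  ·
antipodal pairs: 4

count = 4; pairs: (0,4), (1,5), (2,5), (3,6)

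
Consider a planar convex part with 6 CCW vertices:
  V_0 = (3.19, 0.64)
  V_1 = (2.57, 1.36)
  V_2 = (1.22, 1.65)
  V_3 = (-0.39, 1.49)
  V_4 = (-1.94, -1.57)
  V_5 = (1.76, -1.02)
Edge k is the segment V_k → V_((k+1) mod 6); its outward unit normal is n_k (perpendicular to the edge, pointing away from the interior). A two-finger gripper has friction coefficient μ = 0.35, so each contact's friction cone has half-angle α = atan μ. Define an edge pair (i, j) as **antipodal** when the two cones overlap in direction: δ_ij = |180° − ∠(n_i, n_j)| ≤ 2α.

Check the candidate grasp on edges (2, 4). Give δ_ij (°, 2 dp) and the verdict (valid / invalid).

α = atan 0.35 = 19.29°;  2α = 38.58°
edge 2: e_2 = (-1.61, -0.16);  n_2 = (-0.0989, +0.9951)
edge 4: e_4 = (+3.70, +0.55);  n_4 = (+0.1470, -0.9891)
∠(n_2, n_4) = 177.22°
δ = |180° − 177.22°| = 2.78°
2.78° ≤ 2α = 38.58°  →  valid

δ = 2.78°, valid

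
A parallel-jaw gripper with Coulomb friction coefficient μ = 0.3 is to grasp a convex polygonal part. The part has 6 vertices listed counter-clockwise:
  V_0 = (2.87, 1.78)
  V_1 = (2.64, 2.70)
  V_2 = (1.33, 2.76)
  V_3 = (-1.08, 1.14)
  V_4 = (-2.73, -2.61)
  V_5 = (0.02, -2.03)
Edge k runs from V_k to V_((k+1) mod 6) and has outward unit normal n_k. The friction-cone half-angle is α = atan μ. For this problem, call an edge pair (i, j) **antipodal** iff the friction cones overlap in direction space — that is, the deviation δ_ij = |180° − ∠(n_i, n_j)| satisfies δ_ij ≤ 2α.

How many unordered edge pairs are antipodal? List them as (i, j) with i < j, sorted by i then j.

count = 4; pairs: (1,4), (2,4), (2,5), (3,5)

α = atan 0.3 = 16.70°;  2α = 33.40°
n_0 = (+0.9701, +0.2425)
n_1 = (+0.0458, +0.9990)
n_2 = (-0.5579, +0.8299)
n_3 = (-0.9153, +0.4027)
n_4 = (+0.2064, -0.9785)
n_5 = (+0.8008, -0.5990)
  (0,1): δ = 106.66°  ·
  (0,2): δ = 70.13°  ·
  (0,3): δ = 37.79°  ·
  (0,4): δ = 87.87°  ·
  (0,5): δ = 129.17°  ·
  (1,2): δ = 143.47°  ·
  (1,3): δ = 111.13°  ·
  (1,4): δ = 14.53°  ✓
  (1,5): δ = 55.82°  ·
  (2,3): δ = 147.66°  ·
  (2,4): δ = 22.00°  ✓
  (2,5): δ = 19.29°  ✓
  (3,4): δ = 54.34°  ·
  (3,5): δ = 13.05°  ✓
  (4,5): δ = 138.71°  ·
antipodal pairs: 4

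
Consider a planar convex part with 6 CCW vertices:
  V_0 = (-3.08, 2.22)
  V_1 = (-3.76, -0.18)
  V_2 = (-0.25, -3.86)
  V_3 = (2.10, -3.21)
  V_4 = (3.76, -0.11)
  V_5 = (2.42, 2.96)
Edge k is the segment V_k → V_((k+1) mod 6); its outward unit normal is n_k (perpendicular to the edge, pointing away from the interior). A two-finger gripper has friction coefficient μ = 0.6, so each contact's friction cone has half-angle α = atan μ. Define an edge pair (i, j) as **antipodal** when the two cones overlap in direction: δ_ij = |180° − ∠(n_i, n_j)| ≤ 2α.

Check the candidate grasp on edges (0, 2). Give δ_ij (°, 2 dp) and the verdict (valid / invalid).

α = atan 0.6 = 30.96°;  2α = 61.93°
edge 0: e_0 = (-0.68, -2.40);  n_0 = (-0.9621, +0.2726)
edge 2: e_2 = (+2.35, +0.65);  n_2 = (+0.2666, -0.9638)
∠(n_0, n_2) = 121.28°
δ = |180° − 121.28°| = 58.72°
58.72° ≤ 2α = 61.93°  →  valid

δ = 58.72°, valid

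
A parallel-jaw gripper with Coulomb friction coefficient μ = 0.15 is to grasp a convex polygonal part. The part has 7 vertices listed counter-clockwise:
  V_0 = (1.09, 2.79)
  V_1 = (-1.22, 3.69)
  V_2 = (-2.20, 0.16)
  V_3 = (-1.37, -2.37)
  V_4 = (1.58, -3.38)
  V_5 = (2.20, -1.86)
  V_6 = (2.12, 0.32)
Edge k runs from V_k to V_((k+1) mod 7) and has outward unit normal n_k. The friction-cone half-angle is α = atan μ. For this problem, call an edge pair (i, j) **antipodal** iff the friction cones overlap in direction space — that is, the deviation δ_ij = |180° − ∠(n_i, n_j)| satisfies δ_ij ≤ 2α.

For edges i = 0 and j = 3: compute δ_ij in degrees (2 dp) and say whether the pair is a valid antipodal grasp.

α = atan 0.15 = 8.53°;  2α = 17.06°
edge 0: e_0 = (-2.31, +0.90);  n_0 = (+0.3630, +0.9318)
edge 3: e_3 = (+2.95, -1.01);  n_3 = (-0.3239, -0.9461)
∠(n_0, n_3) = 177.61°
δ = |180° − 177.61°| = 2.39°
2.39° ≤ 2α = 17.06°  →  valid

δ = 2.39°, valid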